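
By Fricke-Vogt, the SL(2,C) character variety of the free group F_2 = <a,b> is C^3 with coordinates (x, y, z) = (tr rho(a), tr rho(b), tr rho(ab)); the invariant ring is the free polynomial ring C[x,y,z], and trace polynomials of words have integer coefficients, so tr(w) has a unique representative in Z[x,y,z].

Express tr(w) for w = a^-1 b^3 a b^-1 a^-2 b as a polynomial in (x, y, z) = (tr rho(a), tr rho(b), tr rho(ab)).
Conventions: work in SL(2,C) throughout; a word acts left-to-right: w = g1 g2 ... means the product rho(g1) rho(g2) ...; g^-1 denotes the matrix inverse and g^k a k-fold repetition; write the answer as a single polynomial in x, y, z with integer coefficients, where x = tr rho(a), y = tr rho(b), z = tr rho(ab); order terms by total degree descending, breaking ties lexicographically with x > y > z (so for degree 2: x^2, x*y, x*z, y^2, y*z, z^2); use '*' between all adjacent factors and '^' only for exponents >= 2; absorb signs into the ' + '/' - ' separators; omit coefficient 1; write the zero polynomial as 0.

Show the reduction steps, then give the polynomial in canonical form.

tr(b^2) = tr(b)*tr(b) - tr(1)   [square of b] = y^2 - 2
tr(b^3) = tr(b)*tr(b^2) - tr(b)   [square of b] = y^3 - 3*y
so tr(b^4) = tr(b)*tr(b^3) - tr(b^2)   [square of b] = y^4 - 4*y^2 + 2
so tr(a b^2) = tr(b)*tr(a b) - tr(a)   [square of b] = y*z - x
tr(a b^3) = tr(b)*tr(a b^2) - tr(a b)   [square of b] = y^2*z - x*y - z
tr(a b^4) = tr(b)*tr(a b^3) - tr(a b^2)   [square of b] = y^3*z - x*y^2 - 2*y*z + x
tr(b^4 a b) = tr(b)*tr(a b^4) - tr(a b^3)   [square of b] = y^4*z - x*y^3 - 3*y^2*z + 2*x*y + z
tr(a b a b) = tr(a b)*tr(a b) - tr(1)   [split at a repeated a] = z^2 - 2
so tr(a b a) = tr(a)*tr(b a) - tr(b)   [square of a] = x*z - y
reduce: tr(b a b a b) = tr(b)*tr(a b a b) - tr(a b a)   [square of b] = y*z^2 - x*z - y
reduce: tr(b^2 a b a b) = tr(b)*tr(b a b a b) - tr(b a b a)   [square of b] = y^2*z^2 - x*y*z - y^2 - z^2 + 2
tr(b^4 a b a) = tr(b)*tr(b^2 a b a b) - tr(b^2 a b a)   [square of b] = y^3*z^2 - x*y^2*z - y^3 - 2*y*z^2 + x*z + 3*y
tr(a^-1 b^4 a b) = tr(b^4 a b)*tr(a) - tr(b^4 a b a)   [inverse elimination on a] = x*y^4*z - x^2*y^3 - y^3*z^2 - 2*x*y^2*z + 2*x^2*y + y^3 + 2*y*z^2 - 3*y
tr(b^4 a b^-1 a^-1) = tr(a^-1 b^4 a)*tr(b) - tr(a^-1 b^4 a b)   [inverse elimination on b] = -x*y^4*z + x^2*y^3 + y^5 + y^3*z^2 + 2*x*y^2*z - 2*x^2*y - 5*y^3 - 2*y*z^2 + 5*y
reduce: tr(b^3 a b^-1 a^-2 b) = tr(b^4 a b^-1 a^-1)*tr(a) - tr(b^4 a b^-1)   [inverse elimination on a] = -x^2*y^4*z + x^3*y^3 + x*y^5 + x*y^3*z^2 + 2*x^2*y^2*z - 2*x^3*y - 5*x*y^3 - 2*x*y*z^2 - y^2*z + 6*x*y + z
tr(a b^3 a) = tr(a)*tr(b^3 a) - tr(b^3)   [square of a] = x*y^2*z - x^2*y - y^3 - x*z + 3*y
tr(a^2 b a b) = tr(a)*tr(b a b a) - tr(b a b)   [square of a] = x*z^2 - y*z - x
so tr(a^2 b a) = tr(a)*tr(a b a) - tr(a b)   [square of a] = x^2*z - x*y - z
reduce: tr(b a^2 b a b) = tr(b)*tr(a^2 b a b) - tr(a^2 b a)   [square of b] = x*y*z^2 - x^2*z - y^2*z + z
tr(a b a b^3 a) = tr(b)*tr(b a^2 b a b) - tr(b a^2 b a)   [square of b] = x*y^2*z^2 - x^2*y*z - y^3*z - x*z^2 + 2*y*z + x
so tr(a b a b a b) = tr(b a)*tr(b a b a) - tr(b^-1 a^-1)   [split at a repeated b] = z^3 - 3*z
so tr(a b a b a b^2) = tr(b)*tr(a b a b a b) - tr(a b a b a)   [square of b] = y*z^3 - x*z^2 - 2*y*z + x
reduce: tr(a b a b^3 a b) = tr(b)*tr(a b a b a b^2) - tr(a b a b a b)   [square of b] = y^2*z^3 - x*y*z^2 - 2*y^2*z - z^3 + x*y + 3*z
reduce: tr(b a b^3 a b^-1 a) = tr(a b a b^3 a)*tr(b) - tr(a b a b^3 a b)   [inverse elimination on b] = x*y^3*z^2 - x^2*y^2*z - y^4*z - y^2*z^3 + 4*y^2*z + z^3 - 3*z
tr(b a b^3 a b^-1 a^-1) = tr(b a b^3 a b^-1)*tr(a) - tr(b a b^3 a b^-1 a)   [inverse elimination on a] = -x*y^3*z^2 + 2*x^2*y^2*z + y^4*z + y^2*z^3 - x^3*y - x*y^3 - x^2*z - 4*y^2*z - z^3 + 3*x*y + 3*z
tr(b^3 a b^-1 a^-2 b a) = tr(b a b^3 a b^-1 a^-1)*tr(a) - tr(b a b^3 a b^-1)   [inverse elimination on a] = -x^2*y^3*z^2 + 2*x^3*y^2*z + x*y^4*z + x*y^2*z^3 - x^4*y - x^2*y^3 - x^3*z - 5*x*y^2*z - x*z^3 + 4*x^2*y + y^3 + 4*x*z - 3*y
reduce: tr(a^-1 b^3 a b^-1 a^-2 b) = tr(b^3 a b^-1 a^-2 b)*tr(a) - tr(b^3 a b^-1 a^-2 b a)   [inverse elimination on a] = -x^3*y^4*z + x^4*y^3 + x^2*y^5 + 2*x^2*y^3*z^2 - x*y^4*z - x*y^2*z^3 - x^4*y - 4*x^2*y^3 - 2*x^2*y*z^2 + x^3*z + 4*x*y^2*z + x*z^3 + 2*x^2*y - y^3 - 3*x*z + 3*y

-x^3*y^4*z + x^4*y^3 + x^2*y^5 + 2*x^2*y^3*z^2 - x*y^4*z - x*y^2*z^3 - x^4*y - 4*x^2*y^3 - 2*x^2*y*z^2 + x^3*z + 4*x*y^2*z + x*z^3 + 2*x^2*y - y^3 - 3*x*z + 3*y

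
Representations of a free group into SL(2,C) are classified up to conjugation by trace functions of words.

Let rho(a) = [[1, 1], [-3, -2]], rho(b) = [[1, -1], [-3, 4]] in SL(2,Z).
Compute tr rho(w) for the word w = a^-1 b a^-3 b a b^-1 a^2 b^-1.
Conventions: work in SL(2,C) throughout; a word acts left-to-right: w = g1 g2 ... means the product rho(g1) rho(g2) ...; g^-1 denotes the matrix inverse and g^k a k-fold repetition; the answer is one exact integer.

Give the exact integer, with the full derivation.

rho(a^-1) = [[-2, -1], [3, 1]]
... * rho(b) = [[1, -1], [-3, 4]]  ->  [[1, -2], [0, 1]]
... * rho(a^-1) = [[-2, -1], [3, 1]]  ->  [[-8, -3], [3, 1]]
... * rho(a^-1) = [[-2, -1], [3, 1]]  ->  [[7, 5], [-3, -2]]
... * rho(a^-1) = [[-2, -1], [3, 1]]  ->  [[1, -2], [0, 1]]
... * rho(b) = [[1, -1], [-3, 4]]  ->  [[7, -9], [-3, 4]]
... * rho(a) = [[1, 1], [-3, -2]]  ->  [[34, 25], [-15, -11]]
... * rho(b^-1) = [[4, 1], [3, 1]]  ->  [[211, 59], [-93, -26]]
... * rho(a) = [[1, 1], [-3, -2]]  ->  [[34, 93], [-15, -41]]
... * rho(a) = [[1, 1], [-3, -2]]  ->  [[-245, -152], [108, 67]]
... * rho(b^-1) = [[4, 1], [3, 1]]  ->  [[-1436, -397], [633, 175]]
tr = -1436 + 175 = -1261

-1261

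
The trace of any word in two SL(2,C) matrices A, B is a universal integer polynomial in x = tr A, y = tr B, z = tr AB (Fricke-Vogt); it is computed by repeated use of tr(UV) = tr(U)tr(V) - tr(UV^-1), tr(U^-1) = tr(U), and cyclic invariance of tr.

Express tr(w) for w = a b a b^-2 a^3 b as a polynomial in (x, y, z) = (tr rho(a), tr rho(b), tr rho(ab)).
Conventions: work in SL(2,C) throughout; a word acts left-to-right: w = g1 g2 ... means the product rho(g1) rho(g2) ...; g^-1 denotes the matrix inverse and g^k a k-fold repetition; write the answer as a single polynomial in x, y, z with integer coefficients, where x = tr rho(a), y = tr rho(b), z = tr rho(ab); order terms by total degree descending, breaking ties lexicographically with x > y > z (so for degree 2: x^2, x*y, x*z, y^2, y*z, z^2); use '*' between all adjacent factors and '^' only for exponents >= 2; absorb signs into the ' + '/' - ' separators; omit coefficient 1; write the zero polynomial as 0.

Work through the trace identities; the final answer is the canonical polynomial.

tr(b a b a) = tr(b a)*tr(b a) - tr(1) = z^2 - 2
tr(b a b) = tr(b)*tr(a b) - tr(a) = y*z - x
tr(b a b a^2) = tr(a)*tr(b a b a) - tr(b a b) = x*z^2 - y*z - x
tr(b a b a^3) = tr(a)*tr(b a b a^2) - tr(b a b a) = x^2*z^2 - x*y*z - x^2 - z^2 + 2
tr(a^3 b a b a) = tr(a)*tr(b a b a^3) - tr(b a b a^2) = x^3*z^2 - x^2*y*z - x^3 - 2*x*z^2 + y*z + 3*x
tr(b a b a b a) = tr(b a)*tr(b a b a) - tr(b^-1 a^-1) = z^3 - 3*z
tr(a b a) = tr(a)*tr(b a) - tr(b) = x*z - y
tr(b a b a b) = tr(b)*tr(a b a b) - tr(a b a) = y*z^2 - x*z - y
tr(b a b a b a^2) = tr(a)*tr(b a b a b a) - tr(b a b a b) = x*z^3 - y*z^2 - 2*x*z + y
tr(a^3 b a b a b) = tr(a)*tr(b a b a b a^2) - tr(b a b a b a) = x^2*z^3 - x*y*z^2 - 2*x^2*z - z^3 + x*y + 3*z
tr(b^-1 a^3 b a b a) = tr(a^3 b a b a)*tr(b) - tr(a^3 b a b a b) = x^3*y*z^2 - x^2*y^2*z - x^2*z^3 - x^3*y - x*y*z^2 + 2*x^2*z + y^2*z + z^3 + 2*x*y - 3*z
tr(a b a b^-2 a^3 b) = tr(b^-1 a^3 b a b a)*tr(b) - tr(b^-1 a^3 b a b a b) = x^3*y^2*z^2 - x^2*y^3*z - x^2*y*z^3 - x^3*y^2 - x^3*z^2 - x*y^2*z^2 + 3*x^2*y*z + y^3*z + y*z^3 + x^3 + 2*x*y^2 + 2*x*z^2 - 4*y*z - 3*x

x^3*y^2*z^2 - x^2*y^3*z - x^2*y*z^3 - x^3*y^2 - x^3*z^2 - x*y^2*z^2 + 3*x^2*y*z + y^3*z + y*z^3 + x^3 + 2*x*y^2 + 2*x*z^2 - 4*y*z - 3*x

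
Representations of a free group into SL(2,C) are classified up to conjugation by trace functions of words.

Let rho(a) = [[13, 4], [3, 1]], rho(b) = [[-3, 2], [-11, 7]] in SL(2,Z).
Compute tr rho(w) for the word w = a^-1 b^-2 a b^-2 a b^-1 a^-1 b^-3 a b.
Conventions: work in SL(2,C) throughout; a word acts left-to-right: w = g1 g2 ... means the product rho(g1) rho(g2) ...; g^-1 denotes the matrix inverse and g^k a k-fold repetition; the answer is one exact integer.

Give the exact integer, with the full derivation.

rho(a^-1) = [[1, -4], [-3, 13]]
... * rho(b^-1) = [[7, -2], [11, -3]]  ->  [[-37, 10], [122, -33]]
... * rho(b^-1) = [[7, -2], [11, -3]]  ->  [[-149, 44], [491, -145]]
... * rho(a) = [[13, 4], [3, 1]]  ->  [[-1805, -552], [5948, 1819]]
... * rho(b^-1) = [[7, -2], [11, -3]]  ->  [[-18707, 5266], [61645, -17353]]
... * rho(b^-1) = [[7, -2], [11, -3]]  ->  [[-73023, 21616], [240632, -71231]]
... * rho(a) = [[13, 4], [3, 1]]  ->  [[-884451, -270476], [2914523, 891297]]
... * rho(b^-1) = [[7, -2], [11, -3]]  ->  [[-9166393, 2580330], [30205928, -8502937]]
... * rho(a^-1) = [[1, -4], [-3, 13]]  ->  [[-16907383, 70209862], [55714739, -231361893]]
... * rho(b^-1) = [[7, -2], [11, -3]]  ->  [[653956801, -176814820], [-2154977650, 582656201]]
... * rho(b^-1) = [[7, -2], [11, -3]]  ->  [[2632734587, -777469142], [-8675625339, 2561986697]]
... * rho(b^-1) = [[7, -2], [11, -3]]  ->  [[9876981547, -2933061748], [-32547523706, 9665290587]]
... * rho(a) = [[13, 4], [3, 1]]  ->  [[119601574867, 36574864440], [-394121936417, -120524804237]]
... * rho(b) = [[-3, 2], [-11, 7]]  ->  [[-761128233441, 495227200814], [2508138655858, -1631917502493]]
tr = -761128233441 + -1631917502493 = -2393045735934

-2393045735934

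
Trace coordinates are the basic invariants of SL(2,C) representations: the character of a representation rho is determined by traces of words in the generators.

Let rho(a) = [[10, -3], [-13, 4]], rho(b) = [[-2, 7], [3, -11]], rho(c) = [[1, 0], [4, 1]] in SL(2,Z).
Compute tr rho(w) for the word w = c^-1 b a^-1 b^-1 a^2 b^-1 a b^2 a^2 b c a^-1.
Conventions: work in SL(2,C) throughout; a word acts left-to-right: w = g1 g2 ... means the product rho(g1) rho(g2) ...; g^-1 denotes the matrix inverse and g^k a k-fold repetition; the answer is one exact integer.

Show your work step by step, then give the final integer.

rho(c^-1) = [[1, 0], [-4, 1]]
... * rho(b) = [[-2, 7], [3, -11]]  ->  [[-2, 7], [11, -39]]
... * rho(a^-1) = [[4, 3], [13, 10]]  ->  [[83, 64], [-463, -357]]
... * rho(b^-1) = [[-11, -7], [-3, -2]]  ->  [[-1105, -709], [6164, 3955]]
... * rho(a) = [[10, -3], [-13, 4]]  ->  [[-1833, 479], [10225, -2672]]
... * rho(a) = [[10, -3], [-13, 4]]  ->  [[-24557, 7415], [136986, -41363]]
... * rho(b^-1) = [[-11, -7], [-3, -2]]  ->  [[247882, 157069], [-1382757, -876176]]
... * rho(a) = [[10, -3], [-13, 4]]  ->  [[436923, -115370], [-2437282, 643567]]
... * rho(b) = [[-2, 7], [3, -11]]  ->  [[-1219956, 4327531], [6805265, -24140211]]
... * rho(b) = [[-2, 7], [3, -11]]  ->  [[15422505, -56142533], [-86031163, 313179176]]
... * rho(a) = [[10, -3], [-13, 4]]  ->  [[884077979, -270837647], [-4931640918, 1510810193]]
... * rho(a) = [[10, -3], [-13, 4]]  ->  [[12361669201, -3735584525], [-68956941689, 20838163526]]
... * rho(b) = [[-2, 7], [3, -11]]  ->  [[-35930091977, 127623114182], [200428373956, -711918390609]]
... * rho(c) = [[1, 0], [4, 1]]  ->  [[474562364751, 127623114182], [-2647245188480, -711918390609]]
... * rho(a^-1) = [[4, 3], [13, 10]]  ->  [[3557349943370, 2699918236073], [-19843919831837, -15060919471530]]
tr = 3557349943370 + -15060919471530 = -11503569528160

-11503569528160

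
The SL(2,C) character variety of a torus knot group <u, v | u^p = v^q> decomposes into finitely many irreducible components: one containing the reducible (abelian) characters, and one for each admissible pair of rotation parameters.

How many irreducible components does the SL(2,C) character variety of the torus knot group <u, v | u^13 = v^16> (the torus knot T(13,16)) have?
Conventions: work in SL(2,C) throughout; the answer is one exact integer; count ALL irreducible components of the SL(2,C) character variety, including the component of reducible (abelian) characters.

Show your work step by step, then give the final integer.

Gamma = < u, v | u^13 = v^16 > (torus knot T(13,16)); the central element u^13 = v^16 acts as +I or -I in any irreducible SL(2,C) representation.
On an irreducible component, tr(u) is locked at 2*cos(pi*alpha/13) for some alpha in 1..12, and tr(v) at 2*cos(pi*beta/16) for some beta in 1..15.
u^13 = (-1)^alpha I and v^16 = (-1)^beta I must agree, so alpha and beta have equal parity.
count pairs: odd alpha (6 choices) x odd beta (8), plus even alpha (6) x even beta (7): 6*8 + 6*7 = 90.
Total: 90 irreducible-character components + 1 reducible (abelian) component = 91.

91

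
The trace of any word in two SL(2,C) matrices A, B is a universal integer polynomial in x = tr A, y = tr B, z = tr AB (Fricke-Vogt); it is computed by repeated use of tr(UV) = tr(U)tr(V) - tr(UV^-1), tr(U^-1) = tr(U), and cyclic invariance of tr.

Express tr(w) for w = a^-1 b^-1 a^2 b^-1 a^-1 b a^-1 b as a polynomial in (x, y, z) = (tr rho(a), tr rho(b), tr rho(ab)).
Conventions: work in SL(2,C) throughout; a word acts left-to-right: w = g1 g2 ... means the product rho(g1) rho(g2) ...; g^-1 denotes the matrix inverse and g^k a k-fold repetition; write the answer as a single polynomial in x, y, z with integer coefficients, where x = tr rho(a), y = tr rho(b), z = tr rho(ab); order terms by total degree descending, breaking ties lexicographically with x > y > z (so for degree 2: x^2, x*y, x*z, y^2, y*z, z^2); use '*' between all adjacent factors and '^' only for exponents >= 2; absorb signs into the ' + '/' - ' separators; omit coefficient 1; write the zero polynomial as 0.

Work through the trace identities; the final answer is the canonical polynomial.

next, tr(a b a) = tr(a) tr(b a) - tr(b) = x*z - y
tr(a b a b) = tr(a b) tr(a b) - tr(1) = z^2 - 2
tr(b a b^-1 a) = tr(a b a) tr(b) - tr(a b a b) = x*y*z - y^2 - z^2 + 2
next, tr(a b^-1 a^-1 b) = tr(b a b^-1) tr(a) - tr(b a b^-1 a) = -x*y*z + x^2 + y^2 + z^2 - 2
tr(a^2 b a) = tr(a) tr(a b a) - tr(a b) = x^2*z - x*y - z
and tr(a^4 b) = tr(a) tr(a^2 b a) - tr(a^2 b) = x^3*z - x^2*y - 2*x*z + y
tr(a^2) = tr(a) tr(a) - tr(1) = x^2 - 2
tr(a^3) = tr(a) tr(a^2) - tr(a) = x^3 - 3*x
next, tr(a^4) = tr(a) tr(a^3) - tr(a^2) = x^4 - 4*x^2 + 2
and tr(a b^2 a^3) = tr(b) tr(a^4 b) - tr(a^4) = x^3*y*z - x^4 - x^2*y^2 - 2*x*y*z + 4*x^2 + y^2 - 2
next, tr(b a b^2 a) = tr(b) tr(a b a b) - tr(a b a) = y*z^2 - x*z - y
tr(a b^2) = tr(b) tr(a b) - tr(a) = y*z - x
tr(b a b^2) = tr(b) tr(a b^2) - tr(a b) = y^2*z - x*y - z
and tr(a b a b^2 a) = tr(a) tr(b a b^2 a) - tr(b a b^2) = x*y*z^2 - x^2*z - y^2*z + z
next, tr(a b^2 a^3 b) = tr(a) tr(a b a b^2 a) - tr(a b a b^2) = x^2*y*z^2 - x^3*z - x*y^2*z - y*z^2 + 2*x*z + y
tr(b a^3 b^-1 a b) = tr(a b^2 a^3) tr(b) - tr(a b^2 a^3 b) = x^3*y^2*z - x^4*y - x^2*y^3 - x^2*y*z^2 + x^3*z - x*y^2*z + 4*x^2*y + y^3 + y*z^2 - 2*x*z - 3*y
tr(b a b a^2) = tr(a) tr(b a b a) - tr(b a b) = x*z^2 - y*z - x
tr(b a b a^3) = tr(a) tr(b a b a^2) - tr(b a b a) = x^2*z^2 - x*y*z - x^2 - z^2 + 2
and tr(a b a b a^3) = tr(a) tr(b a b a^3) - tr(b a b a^2) = x^3*z^2 - x^2*y*z - x^3 - 2*x*z^2 + y*z + 3*x
next, tr(b a b a b a) = tr(a b) tr(a b a b) - tr(a^-1 b^-1) = z^3 - 3*z
next, tr(a b a b a b a) = tr(a) tr(b a b a b a) - tr(b a b a b) = x*z^3 - y*z^2 - 2*x*z + y
tr(a b a b a^3 b) = tr(a) tr(a b a b a b a) - tr(a b a b a b) = x^2*z^3 - x*y*z^2 - 2*x^2*z - z^3 + x*y + 3*z
tr(b a^3 b^-1 a b a) = tr(a b a b a^3) tr(b) - tr(a b a b a^3 b) = x^3*y*z^2 - x^2*y^2*z - x^2*z^3 - x^3*y - x*y*z^2 + 2*x^2*z + y^2*z + z^3 + 2*x*y - 3*z
next, tr(b a^-1 b a^3 b^-1 a) = tr(b a^3 b^-1 a b) tr(a) - tr(b a^3 b^-1 a b a) = x^4*y^2*z - x^5*y - x^3*y^3 - 2*x^3*y*z^2 + x^4*z + x^2*z^3 + 5*x^3*y + x*y^3 + 2*x*y*z^2 - 4*x^2*z - y^2*z - z^3 - 5*x*y + 3*z
tr(a^2 b^-1 a^-1 b a^-1 b a) = tr(b a^-1 b a^3 b^-1) tr(a) - tr(b a^-1 b a^3 b^-1 a) = -x^4*y^2*z + x^5*y + x^3*y^3 + 2*x^3*y*z^2 - x^4*z - x^2*z^3 - 5*x^3*y - x*y^3 - 2*x*y*z^2 + 5*x^2*z + y^2*z + z^3 + 4*x*y - 3*z
next, tr(b^2 a b a^2) = tr(a) tr(b^2 a b a) - tr(b^2 a b) = x*y*z^2 - x^2*z - y^2*z + z
and tr(a b^2 a b a^2) = tr(a) tr(b^2 a b a^2) - tr(b^2 a b a) = x^2*y*z^2 - x^3*z - x*y^2*z - y*z^2 + 2*x*z + y
tr(b a b^2 a b a) = tr(b) tr(a b a b a b) - tr(a b a b a) = y*z^3 - x*z^2 - 2*y*z + x
and tr(a b^2 a) = tr(b) tr(a^2 b) - tr(a^2) = x*y*z - x^2 - y^2 + 2
and tr(b a b^2 a b) = tr(b) tr(a b^2 a b) - tr(a b^2 a) = y^2*z^2 - 2*x*y*z + x^2 - 2
tr(a b^2 a b a^2 b) = tr(a) tr(b a b^2 a b a) - tr(b a b^2 a b) = x*y*z^3 - x^2*z^2 - y^2*z^2 + 2
tr(b a b a^2 b^-1 a b) = tr(a b^2 a b a^2) tr(b) - tr(a b^2 a b a^2 b) = x^2*y^2*z^2 - x^3*y*z - x*y^3*z - x*y*z^3 + x^2*z^2 + 2*x*y*z + y^2 - 2
next, tr(b a b a b a b a) = tr(a b) tr(a b a b a b) - tr(a^-1 b^-1 a^-1 b^-1) = z^4 - 4*z^2 + 2
next, tr(a b a b a b a^2 b) = tr(a) tr(b a b a b a b a) - tr(b a b a b a b) = x*z^4 - y*z^3 - 3*x*z^2 + 2*y*z + x
tr(b a b a^2 b^-1 a b a) = tr(a b a b a b a^2) tr(b) - tr(a b a b a b a^2 b) = x^2*y*z^3 - x*y^2*z^2 - x*z^4 - 2*x^2*y*z + x*y^2 + 3*x*z^2 + y*z - x
next, tr(b a^-1 b a b a^2 b^-1 a) = tr(b a b a^2 b^-1 a b) tr(a) - tr(b a b a^2 b^-1 a b a) = x^3*y^2*z^2 - x^4*y*z - x^2*y^3*z - 2*x^2*y*z^3 + x^3*z^2 + x*y^2*z^2 + x*z^4 + 4*x^2*y*z - 3*x*z^2 - y*z - x
tr(a^2 b^-1 a^-1 b a^-1 b a b) = tr(b a^-1 b a b a^2 b^-1) tr(a) - tr(b a^-1 b a b a^2 b^-1 a) = -x^3*y^2*z^2 + x^4*y*z + x^2*y^3*z + 2*x^2*y*z^3 - x^3*z^2 - x*y^2*z^2 - x*z^4 - 4*x^2*y*z + 4*x*z^2 + y*z - x
tr(b^-1 a^2 b^-1 a^-1 b a^-1 b a) = tr(a^2 b^-1 a^-1 b a^-1 b a) tr(b) - tr(a^2 b^-1 a^-1 b a^-1 b a b) = -x^4*y^3*z + x^5*y^2 + x^3*y^4 + 3*x^3*y^2*z^2 - 2*x^4*y*z - x^2*y^3*z - 3*x^2*y*z^3 - 5*x^3*y^2 + x^3*z^2 - x*y^4 - x*y^2*z^2 + x*z^4 + 9*x^2*y*z + y^3*z + y*z^3 + 4*x*y^2 - 4*x*z^2 - 4*y*z + x
tr(a^-1 b^-1 a^2 b^-1 a^-1 b a^-1 b) = tr(b^-1 a^2 b^-1 a^-1 b a^-1 b) tr(a) - tr(b^-1 a^2 b^-1 a^-1 b a^-1 b a) = x^4*y^3*z - x^5*y^2 - x^3*y^4 - 3*x^3*y^2*z^2 + 2*x^4*y*z + x^2*y^3*z + 3*x^2*y*z^3 + 5*x^3*y^2 - x^3*z^2 + x*y^4 + x*y^2*z^2 - x*z^4 - 10*x^2*y*z - y^3*z - y*z^3 + x^3 - 3*x*y^2 + 5*x*z^2 + 4*y*z - 3*x

x^4*y^3*z - x^5*y^2 - x^3*y^4 - 3*x^3*y^2*z^2 + 2*x^4*y*z + x^2*y^3*z + 3*x^2*y*z^3 + 5*x^3*y^2 - x^3*z^2 + x*y^4 + x*y^2*z^2 - x*z^4 - 10*x^2*y*z - y^3*z - y*z^3 + x^3 - 3*x*y^2 + 5*x*z^2 + 4*y*z - 3*x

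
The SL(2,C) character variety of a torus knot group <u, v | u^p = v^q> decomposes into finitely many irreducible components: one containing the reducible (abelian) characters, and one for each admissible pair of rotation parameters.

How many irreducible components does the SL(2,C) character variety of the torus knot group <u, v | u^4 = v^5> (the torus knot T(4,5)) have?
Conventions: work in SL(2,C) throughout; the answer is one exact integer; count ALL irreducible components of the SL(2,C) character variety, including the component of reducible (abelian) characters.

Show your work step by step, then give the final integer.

For T(4,5): irreducibility forces the central element u^4 = v^5 to one of +I, -I.
On an irreducible component, tr(u) is locked at 2*cos(pi*alpha/4) for some alpha in 1..3, and tr(v) at 2*cos(pi*beta/5) for some beta in 1..4.
Consistency of u^4 = (-1)^alpha I with v^5 = (-1)^beta I forces alpha = beta (mod 2).
Enumerate parity-matched pairs: 2*2 odd-odd plus 1*2 even-even gives 6.
components with irreducible characters: 6; plus the single component of reducible (abelian) characters: total 7.

7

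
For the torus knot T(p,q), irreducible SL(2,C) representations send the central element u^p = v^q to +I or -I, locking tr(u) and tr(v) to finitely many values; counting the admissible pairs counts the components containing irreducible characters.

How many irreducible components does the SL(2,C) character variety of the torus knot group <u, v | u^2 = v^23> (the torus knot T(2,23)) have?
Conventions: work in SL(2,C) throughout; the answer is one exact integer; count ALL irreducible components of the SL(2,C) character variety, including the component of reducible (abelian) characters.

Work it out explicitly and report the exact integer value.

In the torus knot group T(2,23), u^2 = v^23 is central, so an irreducible representation sends it to +I or -I (Schur).
On an irreducible component, tr(u) is locked at 2*cos(pi*alpha/2) for some alpha in 1..1, and tr(v) at 2*cos(pi*beta/23) for some beta in 1..22.
u^2 = (-1)^alpha I and v^23 = (-1)^beta I must agree, so alpha and beta have equal parity.
Enumerate parity-matched pairs: 1*11 odd-odd plus 0*11 even-even gives 11.
Total: 11 irreducible-character components + 1 reducible (abelian) component = 12.

12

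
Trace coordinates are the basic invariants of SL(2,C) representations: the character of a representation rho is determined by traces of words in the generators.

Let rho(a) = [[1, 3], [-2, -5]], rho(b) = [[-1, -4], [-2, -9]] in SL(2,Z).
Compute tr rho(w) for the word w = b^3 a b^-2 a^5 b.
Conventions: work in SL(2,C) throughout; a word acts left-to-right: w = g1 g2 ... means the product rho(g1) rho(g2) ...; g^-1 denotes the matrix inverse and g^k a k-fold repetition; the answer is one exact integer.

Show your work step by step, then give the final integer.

-794366402

rho(b) = [[-1, -4], [-2, -9]]
... * rho(b) = [[-1, -4], [-2, -9]]  ->  [[9, 40], [20, 89]]
... * rho(b) = [[-1, -4], [-2, -9]]  ->  [[-89, -396], [-198, -881]]
... * rho(a) = [[1, 3], [-2, -5]]  ->  [[703, 1713], [1564, 3811]]
... * rho(b^-1) = [[-9, 4], [2, -1]]  ->  [[-2901, 1099], [-6454, 2445]]
... * rho(b^-1) = [[-9, 4], [2, -1]]  ->  [[28307, -12703], [62976, -28261]]
... * rho(a) = [[1, 3], [-2, -5]]  ->  [[53713, 148436], [119498, 330233]]
... * rho(a) = [[1, 3], [-2, -5]]  ->  [[-243159, -581041], [-540968, -1292671]]
... * rho(a) = [[1, 3], [-2, -5]]  ->  [[918923, 2175728], [2044374, 4840451]]
... * rho(a) = [[1, 3], [-2, -5]]  ->  [[-3432533, -8121871], [-7636528, -18069133]]
... * rho(a) = [[1, 3], [-2, -5]]  ->  [[12811209, 30311756], [28501738, 67436081]]
... * rho(b) = [[-1, -4], [-2, -9]]  ->  [[-73434721, -324050640], [-163373900, -720931681]]
tr = -73434721 + -720931681 = -794366402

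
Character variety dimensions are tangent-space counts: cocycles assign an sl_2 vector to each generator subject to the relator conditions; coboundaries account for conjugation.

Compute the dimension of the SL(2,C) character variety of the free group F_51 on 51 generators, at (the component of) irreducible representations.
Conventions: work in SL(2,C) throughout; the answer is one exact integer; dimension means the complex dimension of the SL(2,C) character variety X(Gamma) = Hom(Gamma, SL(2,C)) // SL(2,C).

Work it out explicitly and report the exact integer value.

150

Gamma = F_51 has 51 generators and no relators.
A cocycle picks one sl_2 vector per generator freely, giving dim Z^1 = 3*51 = 153.
dim B^1 = 3: the coboundary map is injective because an irreducible image has centralizer 0 in sl_2.
dim X = dim H^1 = dim Z^1 - dim B^1 = 153 - 3 = 150.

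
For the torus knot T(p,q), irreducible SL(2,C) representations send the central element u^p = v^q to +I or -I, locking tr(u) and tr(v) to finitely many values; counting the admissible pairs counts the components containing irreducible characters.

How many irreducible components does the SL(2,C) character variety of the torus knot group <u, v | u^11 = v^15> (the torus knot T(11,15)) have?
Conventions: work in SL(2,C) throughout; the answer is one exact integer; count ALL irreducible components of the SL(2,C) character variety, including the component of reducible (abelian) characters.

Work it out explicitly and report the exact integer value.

71

In the torus knot group T(11,15), u^11 = v^15 is central, so an irreducible representation sends it to +I or -I (Schur).
This locks tr(u) to 2*cos(pi*alpha/11), alpha in 1..10, and tr(v) to 2*cos(pi*beta/15), beta in 1..14, on each component of irreducible characters.
The two central values (-1)^alpha I and (-1)^beta I must be the same matrix, so alpha and beta share a parity.
Counting: 5 odd alphas x 7 odd betas + 5 even alphas x 7 even betas = 35 + 35 = 70.
That is 70 components of irreducible characters, and with the reducible (abelian) component the total is 71.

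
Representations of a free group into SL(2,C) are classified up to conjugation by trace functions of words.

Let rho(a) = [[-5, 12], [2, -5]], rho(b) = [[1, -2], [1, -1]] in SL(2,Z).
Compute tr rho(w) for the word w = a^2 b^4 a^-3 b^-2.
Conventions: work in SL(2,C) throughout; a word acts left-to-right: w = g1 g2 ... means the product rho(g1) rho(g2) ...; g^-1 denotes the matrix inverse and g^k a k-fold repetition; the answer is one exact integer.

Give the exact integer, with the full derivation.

10

rho(a) = [[-5, 12], [2, -5]]
... * rho(a) = [[-5, 12], [2, -5]]  ->  [[49, -120], [-20, 49]]
... * rho(b) = [[1, -2], [1, -1]]  ->  [[-71, 22], [29, -9]]
... * rho(b) = [[1, -2], [1, -1]]  ->  [[-49, 120], [20, -49]]
... * rho(b) = [[1, -2], [1, -1]]  ->  [[71, -22], [-29, 9]]
... * rho(b) = [[1, -2], [1, -1]]  ->  [[49, -120], [-20, 49]]
... * rho(a^-1) = [[-5, -12], [-2, -5]]  ->  [[-5, 12], [2, -5]]
... * rho(a^-1) = [[-5, -12], [-2, -5]]  ->  [[1, 0], [0, 1]]
... * rho(a^-1) = [[-5, -12], [-2, -5]]  ->  [[-5, -12], [-2, -5]]
... * rho(b^-1) = [[-1, 2], [-1, 1]]  ->  [[17, -22], [7, -9]]
... * rho(b^-1) = [[-1, 2], [-1, 1]]  ->  [[5, 12], [2, 5]]
tr = 5 + 5 = 10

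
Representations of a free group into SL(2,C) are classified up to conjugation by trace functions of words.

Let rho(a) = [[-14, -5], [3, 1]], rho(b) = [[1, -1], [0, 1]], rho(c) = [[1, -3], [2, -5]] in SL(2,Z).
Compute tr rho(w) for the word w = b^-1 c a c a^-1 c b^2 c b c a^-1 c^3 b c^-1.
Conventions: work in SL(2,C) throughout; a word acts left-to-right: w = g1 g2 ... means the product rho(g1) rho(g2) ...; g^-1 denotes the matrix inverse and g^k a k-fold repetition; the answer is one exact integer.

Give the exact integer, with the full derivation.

rho(b^-1) = [[1, 1], [0, 1]]
... * rho(c) = [[1, -3], [2, -5]]  ->  [[3, -8], [2, -5]]
... * rho(a) = [[-14, -5], [3, 1]]  ->  [[-66, -23], [-43, -15]]
... * rho(c) = [[1, -3], [2, -5]]  ->  [[-112, 313], [-73, 204]]
... * rho(a^-1) = [[1, 5], [-3, -14]]  ->  [[-1051, -4942], [-685, -3221]]
... * rho(c) = [[1, -3], [2, -5]]  ->  [[-10935, 27863], [-7127, 18160]]
... * rho(b) = [[1, -1], [0, 1]]  ->  [[-10935, 38798], [-7127, 25287]]
... * rho(b) = [[1, -1], [0, 1]]  ->  [[-10935, 49733], [-7127, 32414]]
... * rho(c) = [[1, -3], [2, -5]]  ->  [[88531, -215860], [57701, -140689]]
... * rho(b) = [[1, -1], [0, 1]]  ->  [[88531, -304391], [57701, -198390]]
... * rho(c) = [[1, -3], [2, -5]]  ->  [[-520251, 1256362], [-339079, 818847]]
... * rho(a^-1) = [[1, 5], [-3, -14]]  ->  [[-4289337, -20190323], [-2795620, -13159253]]
... * rho(c) = [[1, -3], [2, -5]]  ->  [[-44669983, 113819626], [-29114126, 74183125]]
... * rho(c) = [[1, -3], [2, -5]]  ->  [[182969269, -435088181], [119252124, -283573247]]
... * rho(c) = [[1, -3], [2, -5]]  ->  [[-687207093, 1626533098], [-447894370, 1060109863]]
... * rho(b) = [[1, -1], [0, 1]]  ->  [[-687207093, 2313740191], [-447894370, 1508004233]]
... * rho(c^-1) = [[-5, 3], [-2, 1]]  ->  [[-1191444917, 252118912], [-776536616, 164321123]]
tr = -1191444917 + 164321123 = -1027123794

-1027123794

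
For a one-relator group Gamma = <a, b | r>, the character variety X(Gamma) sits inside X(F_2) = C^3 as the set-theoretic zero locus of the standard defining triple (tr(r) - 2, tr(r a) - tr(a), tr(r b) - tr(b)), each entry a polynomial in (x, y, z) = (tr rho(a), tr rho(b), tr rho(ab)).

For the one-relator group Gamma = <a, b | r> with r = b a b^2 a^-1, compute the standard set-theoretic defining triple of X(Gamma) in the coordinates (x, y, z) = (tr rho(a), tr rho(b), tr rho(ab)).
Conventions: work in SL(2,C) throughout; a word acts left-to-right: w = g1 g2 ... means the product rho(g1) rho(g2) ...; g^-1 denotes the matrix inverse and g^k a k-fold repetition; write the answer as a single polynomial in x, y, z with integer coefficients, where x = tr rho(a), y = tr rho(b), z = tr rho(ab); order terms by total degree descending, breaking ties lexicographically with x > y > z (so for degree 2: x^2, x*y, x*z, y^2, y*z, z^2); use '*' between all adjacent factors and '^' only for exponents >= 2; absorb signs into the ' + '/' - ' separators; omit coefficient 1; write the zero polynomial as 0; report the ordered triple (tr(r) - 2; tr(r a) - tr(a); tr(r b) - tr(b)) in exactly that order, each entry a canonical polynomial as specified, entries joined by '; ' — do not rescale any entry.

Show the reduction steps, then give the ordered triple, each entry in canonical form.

x*y^2*z - x^2*y - y*z^2 + y - 2; y^2*z - x*y - x - z; x*y^3*z - x^2*y^2 - y^2*z^2 - y + 2

tr(b a b) = tr(b) * tr(a b) - tr(a) = y*z - x
so tr(b a b^2) = tr(b) * tr(b a b) - tr(b a) = y^2*z - x*y - z
reduce: tr(a b a b) = tr(b a) * tr(b a) - tr(1) = z^2 - 2
so tr(a b a) = tr(a) * tr(b a) - tr(b) = x*z - y
so tr(b a b^2 a) = tr(b) * tr(a b a b) - tr(a b a) = y*z^2 - x*z - y
so tr(b a b^2 a^-1) = tr(b a b^2) * tr(a) - tr(b a b^2 a) = x*y^2*z - x^2*y - y*z^2 + y
so tr(b^2 a b^2) = tr(b) * tr(b a b^2) - tr(b a b)   [square of b] = y^3*z - x*y^2 - 2*y*z + x
tr(a^2) = tr(a) * tr(a) - tr(1)   [square of a] = x^2 - 2
tr(a b^2 a) = tr(b) * tr(a^2 b) - tr(a^2)   [square of b] = x*y*z - x^2 - y^2 + 2
tr(b^2 a b^2 a) = tr(b) * tr(a b^2 a b) - tr(a b^2 a)   [square of b] = y^2*z^2 - 2*x*y*z + x^2 - 2
so tr(b a b^2 a^-1 b) = tr(b^2 a b^2) * tr(a) - tr(b^2 a b^2 a)   [inverse elimination on a] = x*y^3*z - x^2*y^2 - y^2*z^2 + 2
assemble the triple (tr(r) - 2; tr(r a) - x; tr(r b) - y)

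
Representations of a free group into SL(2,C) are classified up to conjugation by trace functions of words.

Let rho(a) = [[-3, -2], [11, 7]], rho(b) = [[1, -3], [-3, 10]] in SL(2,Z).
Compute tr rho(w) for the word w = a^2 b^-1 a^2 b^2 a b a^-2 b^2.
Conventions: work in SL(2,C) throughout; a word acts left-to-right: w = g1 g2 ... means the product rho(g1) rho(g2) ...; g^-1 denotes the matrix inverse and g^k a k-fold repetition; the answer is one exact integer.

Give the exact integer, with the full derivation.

rho(a) = [[-3, -2], [11, 7]]
... * rho(a) = [[-3, -2], [11, 7]]  ->  [[-13, -8], [44, 27]]
... * rho(b^-1) = [[10, 3], [3, 1]]  ->  [[-154, -47], [521, 159]]
... * rho(a) = [[-3, -2], [11, 7]]  ->  [[-55, -21], [186, 71]]
... * rho(a) = [[-3, -2], [11, 7]]  ->  [[-66, -37], [223, 125]]
... * rho(b) = [[1, -3], [-3, 10]]  ->  [[45, -172], [-152, 581]]
... * rho(b) = [[1, -3], [-3, 10]]  ->  [[561, -1855], [-1895, 6266]]
... * rho(a) = [[-3, -2], [11, 7]]  ->  [[-22088, -14107], [74611, 47652]]
... * rho(b) = [[1, -3], [-3, 10]]  ->  [[20233, -74806], [-68345, 252687]]
... * rho(a^-1) = [[7, 2], [-11, -3]]  ->  [[964497, 264884], [-3257972, -894751]]
... * rho(a^-1) = [[7, 2], [-11, -3]]  ->  [[3837755, 1134342], [-12963543, -3831691]]
... * rho(b) = [[1, -3], [-3, 10]]  ->  [[434729, -169845], [-1468470, 573719]]
... * rho(b) = [[1, -3], [-3, 10]]  ->  [[944264, -3002637], [-3189627, 10142600]]
tr = 944264 + 10142600 = 11086864

11086864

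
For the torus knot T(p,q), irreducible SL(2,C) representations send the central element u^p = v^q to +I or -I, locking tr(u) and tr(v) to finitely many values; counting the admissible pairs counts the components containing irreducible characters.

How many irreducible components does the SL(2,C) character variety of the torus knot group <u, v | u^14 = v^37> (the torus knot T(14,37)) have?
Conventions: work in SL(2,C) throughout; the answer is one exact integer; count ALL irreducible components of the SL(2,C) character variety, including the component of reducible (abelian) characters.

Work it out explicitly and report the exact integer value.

235

For T(14,37): irreducibility forces the central element u^14 = v^37 to one of +I, -I.
On an irreducible component, tr(u) is locked at 2*cos(pi*alpha/14) for some alpha in 1..13, and tr(v) at 2*cos(pi*beta/37) for some beta in 1..36.
Consistency of u^14 = (-1)^alpha I with v^37 = (-1)^beta I forces alpha = beta (mod 2).
Enumerate parity-matched pairs: 7*18 odd-odd plus 6*18 even-even gives 234.
components with irreducible characters: 234; plus the single component of reducible (abelian) characters: total 235.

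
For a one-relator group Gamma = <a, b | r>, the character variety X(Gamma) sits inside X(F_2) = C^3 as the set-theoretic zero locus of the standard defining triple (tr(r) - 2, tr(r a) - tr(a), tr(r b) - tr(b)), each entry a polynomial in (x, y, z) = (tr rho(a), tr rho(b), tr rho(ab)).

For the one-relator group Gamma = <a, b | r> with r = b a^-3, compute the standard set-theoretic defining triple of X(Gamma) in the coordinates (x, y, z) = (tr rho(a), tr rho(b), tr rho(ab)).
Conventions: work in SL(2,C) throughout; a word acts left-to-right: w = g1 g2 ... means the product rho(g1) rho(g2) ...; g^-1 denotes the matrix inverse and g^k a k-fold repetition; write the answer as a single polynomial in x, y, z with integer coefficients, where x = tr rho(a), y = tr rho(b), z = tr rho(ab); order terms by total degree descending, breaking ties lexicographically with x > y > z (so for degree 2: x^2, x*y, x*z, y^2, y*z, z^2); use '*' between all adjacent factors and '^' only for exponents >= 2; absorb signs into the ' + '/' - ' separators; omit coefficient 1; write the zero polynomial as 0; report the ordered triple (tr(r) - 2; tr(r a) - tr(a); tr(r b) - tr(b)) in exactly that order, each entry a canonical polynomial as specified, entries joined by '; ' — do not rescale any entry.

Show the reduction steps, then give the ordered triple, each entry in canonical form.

x^3*y - x^2*z - 2*x*y + z - 2; x^2*y - x*z - x - y; x^3*y^2 - x^2*y*z - x^3 - 2*x*y^2 + y*z + 3*x - y

trace(b a^-1) = trace(b) trace(a) - trace(b a) = x*y - z
trace(b a^-2) = trace(b a^-1) trace(a) - trace(b) = x^2*y - x*z - y
trace(b a^-3) = trace(b a^-2) trace(a) - trace(b a^-1) = x^3*y - x^2*z - 2*x*y + z
next, trace(b^2) = trace(b) trace(b) - trace(1)   [square of b] = y^2 - 2
next, trace(b^2 a) = trace(b) trace(a b) - trace(a)   [square of b] = y*z - x
trace(a^-1 b^2) = trace(b^2) trace(a) - trace(b^2 a)   [inverse elimination on a] = x*y^2 - y*z - x
and trace(b^2 a^-2) = trace(a^-1 b^2) trace(a) - trace(a^-1 b^2 a)   [inverse elimination on a] = x^2*y^2 - x*y*z - x^2 - y^2 + 2
trace(b a^-3 b) = trace(b^2 a^-2) trace(a) - trace(b^2 a^-1)   [inverse elimination on a] = x^3*y^2 - x^2*y*z - x^3 - 2*x*y^2 + y*z + 3*x
assemble the triple (trace(r) - 2; trace(r a) - x; trace(r b) - y)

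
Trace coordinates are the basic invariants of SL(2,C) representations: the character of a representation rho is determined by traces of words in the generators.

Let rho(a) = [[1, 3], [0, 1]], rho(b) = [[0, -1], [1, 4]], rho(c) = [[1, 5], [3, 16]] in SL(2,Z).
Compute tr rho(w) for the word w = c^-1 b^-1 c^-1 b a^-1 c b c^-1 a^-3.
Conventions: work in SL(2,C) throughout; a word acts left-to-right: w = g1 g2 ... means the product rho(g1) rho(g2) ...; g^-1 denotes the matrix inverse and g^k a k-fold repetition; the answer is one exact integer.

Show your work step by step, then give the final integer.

rho(c^-1) = [[16, -5], [-3, 1]]
... * rho(b^-1) = [[4, 1], [-1, 0]]  ->  [[69, 16], [-13, -3]]
... * rho(c^-1) = [[16, -5], [-3, 1]]  ->  [[1056, -329], [-199, 62]]
... * rho(b) = [[0, -1], [1, 4]]  ->  [[-329, -2372], [62, 447]]
... * rho(a^-1) = [[1, -3], [0, 1]]  ->  [[-329, -1385], [62, 261]]
... * rho(c) = [[1, 5], [3, 16]]  ->  [[-4484, -23805], [845, 4486]]
... * rho(b) = [[0, -1], [1, 4]]  ->  [[-23805, -90736], [4486, 17099]]
... * rho(c^-1) = [[16, -5], [-3, 1]]  ->  [[-108672, 28289], [20479, -5331]]
... * rho(a^-1) = [[1, -3], [0, 1]]  ->  [[-108672, 354305], [20479, -66768]]
... * rho(a^-1) = [[1, -3], [0, 1]]  ->  [[-108672, 680321], [20479, -128205]]
... * rho(a^-1) = [[1, -3], [0, 1]]  ->  [[-108672, 1006337], [20479, -189642]]
tr = -108672 + -189642 = -298314

-298314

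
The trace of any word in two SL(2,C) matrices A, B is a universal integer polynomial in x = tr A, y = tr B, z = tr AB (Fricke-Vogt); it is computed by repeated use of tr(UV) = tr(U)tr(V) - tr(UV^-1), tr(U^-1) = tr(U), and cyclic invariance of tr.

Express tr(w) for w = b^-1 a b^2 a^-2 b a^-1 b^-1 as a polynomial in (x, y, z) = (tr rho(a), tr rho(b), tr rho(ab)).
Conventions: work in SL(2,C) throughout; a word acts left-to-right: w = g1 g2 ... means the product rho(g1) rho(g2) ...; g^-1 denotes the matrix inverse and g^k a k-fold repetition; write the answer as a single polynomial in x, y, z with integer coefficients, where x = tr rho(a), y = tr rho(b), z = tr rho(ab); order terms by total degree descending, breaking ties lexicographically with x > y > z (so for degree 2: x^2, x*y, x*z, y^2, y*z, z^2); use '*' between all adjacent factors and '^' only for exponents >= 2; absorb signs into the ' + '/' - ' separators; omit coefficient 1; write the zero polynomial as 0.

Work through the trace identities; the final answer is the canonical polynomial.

use: tr(b^2) = tr(b) * tr(b) - tr(1)   [square of b] = y^2 - 2
use: tr(b a b) = tr(b) * tr(a b) - tr(a)   [square of b] = y*z - x
tr(b^3 a) = tr(b) * tr(b a b) - tr(b a)   [square of b] = y^2*z - x*y - z
tr(b^3) = tr(b) * tr(b^2) - tr(b)   [square of b] = y^3 - 3*y
use: tr(b a^2 b^2) = tr(a) * tr(b^3 a) - tr(b^3)   [square of a] = x*y^2*z - x^2*y - y^3 - x*z + 3*y
tr(a b a b) = tr(a b) * tr(a b) - tr(1)   [split at a repeated a] = z^2 - 2
use: tr(a b a) = tr(a) * tr(b a) - tr(b)   [square of a] = x*z - y
tr(b^2 a b a) = tr(b) * tr(a b a b) - tr(a b a)   [square of b] = y*z^2 - x*z - y
tr(b a^2 b^2 a) = tr(a) * tr(b^2 a b a) - tr(b^2 a b)   [square of a] = x*y*z^2 - x^2*z - y^2*z + z
tr(a b^2 a^-1 b a) = tr(b a^2 b^2) * tr(a) - tr(b a^2 b^2 a)   [inverse elimination on a] = x^2*y^2*z - x^3*y - x*y^3 - x*y*z^2 + y^2*z + 3*x*y - z
apply: tr(b a b a b^2) = tr(b) * tr(a b a b^2) - tr(a b a b)   [square of b] = y^2*z^2 - x*y*z - y^2 - z^2 + 2
tr(a b a b a b) = tr(a b) * tr(a b a b) - tr(a^-1 b^-1)   [split at a repeated a] = z^3 - 3*z
tr(a b a b a) = tr(a) * tr(b a b a) - tr(b a b)   [square of a] = x*z^2 - y*z - x
use: tr(b a b a b^2 a) = tr(b) * tr(a b a b a b) - tr(a b a b a)   [square of b] = y*z^3 - x*z^2 - 2*y*z + x
apply: tr(a b^2 a^-1 b a b) = tr(b a b a b^2) * tr(a) - tr(b a b a b^2 a)   [inverse elimination on a] = x*y^2*z^2 - x^2*y*z - y*z^3 - x*y^2 + 2*y*z + x
tr(b^-1 a b^2 a^-1 b a) = tr(a b^2 a^-1 b a) * tr(b) - tr(a b^2 a^-1 b a b)   [inverse elimination on b] = x^2*y^3*z - x^3*y^2 - x*y^4 - 2*x*y^2*z^2 + x^2*y*z + y^3*z + y*z^3 + 4*x*y^2 - 3*y*z - x
use: tr(a^-1 b a^-1 b^-1 a b^2) = tr(b^-1 a b^2 a^-1 b) * tr(a) - tr(b^-1 a b^2 a^-1 b a)   [inverse elimination on a] = -x^2*y^3*z + x^3*y^2 + x*y^4 + 2*x*y^2*z^2 - x^2*y*z - y^3*z - y*z^3 - 3*x*y^2 + 3*y*z - x
apply: tr(b a b^3) = tr(b) * tr(b^2 a b) - tr(b^2 a)   [square of b] = y^3*z - x*y^2 - 2*y*z + x
tr(a b^3 a^-1 b) = tr(b a b^3) * tr(a) - tr(b a b^3 a)   [inverse elimination on a] = x*y^3*z - x^2*y^2 - y^2*z^2 - x*y*z + x^2 + y^2 + z^2 - 2
apply: tr(b a^-1 b^-1 a b^2) = tr(a b^3 a^-1) * tr(b) - tr(a b^3 a^-1 b)   [inverse elimination on b] = -x*y^3*z + x^2*y^2 + y^4 + y^2*z^2 + x*y*z - x^2 - 4*y^2 - z^2 + 2
apply: tr(b^-1 a b^2 a^-2 b a^-1) = tr(a^-1 b a^-1 b^-1 a b^2) * tr(a) - tr(a^-1 b a^-1 b^-1 a b^2 a)   [inverse elimination on a] = -x^3*y^3*z + x^4*y^2 + x^2*y^4 + 2*x^2*y^2*z^2 - x^3*y*z - x*y*z^3 - 4*x^2*y^2 - y^4 - y^2*z^2 + 2*x*y*z + 4*y^2 + z^2 - 2
tr(a^-1 b^3) = tr(b^3) * tr(a) - tr(b^3 a)   [inverse elimination on a] = x*y^3 - y^2*z - 2*x*y + z
apply: tr(b^2 a^-2 b) = tr(a^-1 b^3) * tr(a) - tr(a^-1 b^3 a)   [inverse elimination on a] = x^2*y^3 - x*y^2*z - 2*x^2*y - y^3 + x*z + 3*y
apply: tr(b^-1 a b^2 a^-2 b a^-1 b^-1) = tr(b^-1 a b^2 a^-2 b a^-1) * tr(b) - tr(b^-1 a b^2 a^-2 b a^-1 b)   [inverse elimination on b] = -x^3*y^4*z + x^4*y^3 + x^2*y^5 + 2*x^2*y^3*z^2 - x^3*y^2*z - x*y^2*z^3 - 5*x^2*y^3 - y^5 - y^3*z^2 + 3*x*y^2*z + 2*x^2*y + 5*y^3 + y*z^2 - x*z - 5*y

-x^3*y^4*z + x^4*y^3 + x^2*y^5 + 2*x^2*y^3*z^2 - x^3*y^2*z - x*y^2*z^3 - 5*x^2*y^3 - y^5 - y^3*z^2 + 3*x*y^2*z + 2*x^2*y + 5*y^3 + y*z^2 - x*z - 5*y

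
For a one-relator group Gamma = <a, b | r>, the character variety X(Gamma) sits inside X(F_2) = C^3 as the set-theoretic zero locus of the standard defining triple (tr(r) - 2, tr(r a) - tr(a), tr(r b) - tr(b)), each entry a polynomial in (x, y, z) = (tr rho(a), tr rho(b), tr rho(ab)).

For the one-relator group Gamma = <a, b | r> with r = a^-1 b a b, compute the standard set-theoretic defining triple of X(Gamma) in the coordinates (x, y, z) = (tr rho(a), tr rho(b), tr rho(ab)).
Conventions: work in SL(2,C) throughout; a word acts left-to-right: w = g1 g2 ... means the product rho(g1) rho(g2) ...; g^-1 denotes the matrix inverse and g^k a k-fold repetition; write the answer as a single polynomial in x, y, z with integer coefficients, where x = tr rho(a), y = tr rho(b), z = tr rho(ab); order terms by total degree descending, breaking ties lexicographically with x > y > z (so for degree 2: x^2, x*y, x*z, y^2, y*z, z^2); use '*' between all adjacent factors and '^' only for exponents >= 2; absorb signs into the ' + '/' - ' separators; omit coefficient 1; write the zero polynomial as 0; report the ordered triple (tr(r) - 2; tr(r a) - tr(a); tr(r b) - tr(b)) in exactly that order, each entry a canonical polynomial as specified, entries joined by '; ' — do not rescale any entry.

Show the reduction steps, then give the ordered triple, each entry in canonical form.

trace(b a b) = trace(b) * trace(a b) - trace(a) = y*z - x
trace(b a b a) = trace(a b) * trace(a b) - trace(1)   [split at repeated a] = z^2 - 2
trace(a^-1 b a b) = trace(b a b) * trace(a) - trace(b a b a) = x*y*z - x^2 - z^2 + 2
trace(b a b^2) = trace(b) * trace(a b^2) - trace(a b) = y^2*z - x*y - z
trace(a b a) = trace(a) * trace(b a) - trace(b) = x*z - y
trace(b a b^2 a) = trace(b) * trace(a b a b) - trace(a b a) = y*z^2 - x*z - y
trace(a^-1 b a b^2) = trace(b a b^2) * trace(a) - trace(b a b^2 a) = x*y^2*z - x^2*y - y*z^2 + y
assemble the triple (trace(r) - 2; trace(r a) - x; trace(r b) - y)

x*y*z - x^2 - z^2; y*z - 2*x; x*y^2*z - x^2*y - y*z^2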